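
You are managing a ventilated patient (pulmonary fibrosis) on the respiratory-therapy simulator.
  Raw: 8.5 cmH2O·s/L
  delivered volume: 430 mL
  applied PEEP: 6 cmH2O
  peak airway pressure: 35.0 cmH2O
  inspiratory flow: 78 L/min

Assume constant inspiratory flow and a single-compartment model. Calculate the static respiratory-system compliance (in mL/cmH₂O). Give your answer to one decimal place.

Flow: 78 L/min ÷ 60 = 1.3 L/s.
Equation of motion (constant flow): PIP = Vt/C + R·V̇ + PEEP.
Vt/C = PIP − R·V̇ − PEEP = 35.0 − 8.5×1.3 − 6 = 35.0 − 11.05 − 6 = 17.95 cmH2O.
C = Vt / 17.95 = 430 / 17.95 = 23.955 mL/cmH2O.

24.0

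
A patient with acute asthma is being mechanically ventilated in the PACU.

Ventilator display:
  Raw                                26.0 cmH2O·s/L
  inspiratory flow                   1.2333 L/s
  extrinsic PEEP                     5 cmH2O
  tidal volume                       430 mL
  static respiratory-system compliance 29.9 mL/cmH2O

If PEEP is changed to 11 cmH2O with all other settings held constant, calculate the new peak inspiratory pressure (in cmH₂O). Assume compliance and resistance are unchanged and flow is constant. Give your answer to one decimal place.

57.4

PIP = Vt/C + R·V̇ + PEEP (constant-flow equation of motion).
Only the baseline term changes: ΔPIP = ΔPEEP = 11 − 5 = 6.0 cmH2O.
Original PIP = 430/29.9 + 26.0×1.2333 + 5 = 51.447 cmH2O; new PIP = 51.447 + (6.0) = 57.447 cmH2O.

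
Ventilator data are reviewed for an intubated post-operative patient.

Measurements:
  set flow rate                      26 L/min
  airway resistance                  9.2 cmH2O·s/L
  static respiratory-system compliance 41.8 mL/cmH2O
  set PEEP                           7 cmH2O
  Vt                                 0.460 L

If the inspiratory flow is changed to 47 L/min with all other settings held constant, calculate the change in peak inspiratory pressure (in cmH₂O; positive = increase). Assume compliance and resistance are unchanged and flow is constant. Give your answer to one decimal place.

Flow: 26 L/min ÷ 60 = 0.4333 L/s.
New flow: 47 L/min ÷ 60 = 0.7833 L/s.
PIP = Vt/C + R·V̇ + PEEP (constant-flow equation of motion).
Only the resistive term changes: ΔPIP = R × ΔV̇ = 9.2 × (0.7833 − 0.4333) = 9.2 × 0.35 = 3.22 cmH2O.

3.2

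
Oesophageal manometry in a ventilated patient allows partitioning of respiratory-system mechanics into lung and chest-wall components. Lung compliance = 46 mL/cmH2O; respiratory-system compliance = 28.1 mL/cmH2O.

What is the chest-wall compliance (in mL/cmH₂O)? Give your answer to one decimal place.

72.2

1/Ccw = 1/Crs − 1/CL.
1/Ccw = 1/28.1 − 1/46 = 0.01385.
Ccw = 72.202 mL/cmH2O.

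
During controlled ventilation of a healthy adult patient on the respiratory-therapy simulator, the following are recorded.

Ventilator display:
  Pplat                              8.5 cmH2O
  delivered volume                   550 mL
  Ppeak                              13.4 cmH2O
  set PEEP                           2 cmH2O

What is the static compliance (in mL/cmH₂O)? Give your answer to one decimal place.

84.6

Cstat = Vt / (Pplat − PEEP) = 550 / (8.5 − 2) = 550 / 6.5 = 84.615 mL/cmH2O.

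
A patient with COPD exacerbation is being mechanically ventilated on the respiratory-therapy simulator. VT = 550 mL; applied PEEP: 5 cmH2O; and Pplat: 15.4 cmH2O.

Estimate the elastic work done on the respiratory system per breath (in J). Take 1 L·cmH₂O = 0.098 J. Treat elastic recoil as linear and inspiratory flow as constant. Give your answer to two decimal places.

0.28

Elastic work ≈ ½ × (Pplat − PEEP) × Vt = 0.5 × (15.4 − 5) × 0.550 L = 0.5 × 10.4 × 0.550 = 2.86 L·cmH2O.
× 0.098 J/(L·cmH2O) → 0.2803 J.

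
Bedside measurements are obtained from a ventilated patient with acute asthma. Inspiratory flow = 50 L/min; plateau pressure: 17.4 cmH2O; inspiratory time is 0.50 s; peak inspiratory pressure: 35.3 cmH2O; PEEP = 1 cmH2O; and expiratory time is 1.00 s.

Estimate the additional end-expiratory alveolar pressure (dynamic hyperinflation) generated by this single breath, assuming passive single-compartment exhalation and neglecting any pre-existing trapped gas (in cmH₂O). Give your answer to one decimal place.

2.6

Flow: 50 L/min ÷ 60 = 0.8333 L/s.
Vt = flow × Ti = 0.8333 L/s × 0.50 s × 1000 mL/L = 416.65 mL.
R = (PIP − Pplat)/V̇ = (35.3 − 17.4) / 0.8333 = 17.9/0.8333 = 21.481 cmH2O·s/L.
C = Vt/(Pplat − PEEP) = 416.65 / (17.4 − 1) = 416.65/16.4 = 25.405 mL/cmH2O.
τ = R × C = 21.481 × 0.02541 L/cmH2O = 0.5458 s.
Fraction remaining = e^(−Te/τ) = e^(−1.00/0.5458) = 0.1601; trapped volume = 416.65 × 0.1601 = 66.706 mL.
Additional alveolar pressure from trapping ≈ V_trapped / C = 66.706 / 25.405 = 2.626 cmH2O.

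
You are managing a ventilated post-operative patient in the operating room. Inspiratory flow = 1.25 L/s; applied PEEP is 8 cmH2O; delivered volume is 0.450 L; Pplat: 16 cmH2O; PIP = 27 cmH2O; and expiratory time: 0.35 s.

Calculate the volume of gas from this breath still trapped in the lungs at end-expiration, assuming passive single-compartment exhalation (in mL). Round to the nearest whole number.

222

R = (PIP − Pplat)/V̇ = (27 − 16) / 1.25 = 11.0/1.25 = 8.8 cmH2O·s/L.
C = Vt/(Pplat − PEEP) = 450.0 / (16 − 8) = 450.0/8.0 = 56.25 mL/cmH2O.
τ = R × C = 8.8 × 0.05625 L/cmH2O = 0.495 s.
Fraction remaining = e^(−Te/τ) = e^(−0.35/0.495) = 0.4931.
Trapped volume = 450.0 × 0.4931 = 221.9 mL.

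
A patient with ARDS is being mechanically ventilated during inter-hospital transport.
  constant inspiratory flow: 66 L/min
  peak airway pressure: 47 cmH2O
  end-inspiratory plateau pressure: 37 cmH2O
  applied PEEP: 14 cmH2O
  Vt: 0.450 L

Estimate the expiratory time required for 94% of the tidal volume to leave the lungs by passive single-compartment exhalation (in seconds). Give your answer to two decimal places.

0.50

Flow: 66 L/min ÷ 60 = 1.1 L/s.
R = (PIP − Pplat)/V̇ = (47 − 37) / 1.1 = 10.0/1.1 = 9.091 cmH2O·s/L.
C = Vt/(Pplat − PEEP) = 450.0 / (37 − 14) = 450.0/23.0 = 19.565 mL/cmH2O.
τ = R × C = 9.091 × 0.01957 L/cmH2O = 0.1779 s.
t = −τ·ln(1 − 0.94) = −0.1779·ln(0.06) = 0.5005 s.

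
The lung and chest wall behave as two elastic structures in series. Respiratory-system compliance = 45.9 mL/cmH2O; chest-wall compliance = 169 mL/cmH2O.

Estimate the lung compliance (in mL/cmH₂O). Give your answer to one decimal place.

63.0

1/CL = 1/Crs − 1/Ccw.
1/CL = 1/45.9 − 1/169 = 0.01587.
CL = 63.012 mL/cmH2O.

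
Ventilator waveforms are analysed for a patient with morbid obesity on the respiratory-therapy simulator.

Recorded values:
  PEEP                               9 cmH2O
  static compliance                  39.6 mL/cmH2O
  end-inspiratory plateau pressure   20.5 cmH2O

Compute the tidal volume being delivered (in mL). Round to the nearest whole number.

Vt = Cstat × (Pplat − PEEP) = 39.6 × (20.5 − 9) = 39.6 × 11.5 = 455.4 mL.

455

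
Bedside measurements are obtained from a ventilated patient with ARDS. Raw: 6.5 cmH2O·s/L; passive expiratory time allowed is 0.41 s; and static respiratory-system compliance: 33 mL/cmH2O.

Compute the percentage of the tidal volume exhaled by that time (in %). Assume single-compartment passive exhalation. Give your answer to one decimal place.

85.2

τ = R × C = 6.5 × 33 mL/cmH2O = 6.5 × 0.033 L/cmH2O = 0.2145 s.
Passive exhalation: V(t)/V₀ = e^(−t/τ) = e^(−0.41/0.2145) = 0.1479.
Fraction exhaled = 1 − 0.1479 = 0.8521 → 85.21%.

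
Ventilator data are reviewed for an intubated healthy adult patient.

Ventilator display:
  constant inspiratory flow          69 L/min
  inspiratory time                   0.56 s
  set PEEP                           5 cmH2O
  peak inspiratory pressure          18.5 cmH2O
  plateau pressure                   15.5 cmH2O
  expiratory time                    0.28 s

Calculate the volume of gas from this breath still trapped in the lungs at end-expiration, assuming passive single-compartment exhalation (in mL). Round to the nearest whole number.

112

Flow: 69 L/min ÷ 60 = 1.15 L/s.
Vt = flow × Ti = 1.15 L/s × 0.56 s × 1000 mL/L = 644.0 mL.
R = (PIP − Pplat)/V̇ = (18.5 − 15.5) / 1.15 = 3.0/1.15 = 2.609 cmH2O·s/L.
C = Vt/(Pplat − PEEP) = 644.0 / (15.5 − 5) = 644.0/10.5 = 61.333 mL/cmH2O.
τ = R × C = 2.609 × 0.06133 L/cmH2O = 0.16 s.
Fraction remaining = e^(−Te/τ) = e^(−0.28/0.16) = 0.1738.
Trapped volume = 644.0 × 0.1738 = 111.93 mL.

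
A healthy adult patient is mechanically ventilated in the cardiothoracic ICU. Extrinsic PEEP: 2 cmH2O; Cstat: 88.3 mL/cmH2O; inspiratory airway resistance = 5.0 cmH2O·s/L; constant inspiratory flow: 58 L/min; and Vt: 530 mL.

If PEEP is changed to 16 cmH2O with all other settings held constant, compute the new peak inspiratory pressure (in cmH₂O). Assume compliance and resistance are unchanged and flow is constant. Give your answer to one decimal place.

Flow: 58 L/min ÷ 60 = 0.9667 L/s.
PIP = Vt/C + R·V̇ + PEEP (constant-flow equation of motion).
Only the baseline term changes: ΔPIP = ΔPEEP = 16 − 2 = 14.0 cmH2O.
Original PIP = 530/88.3 + 5.0×0.9667 + 2 = 12.836 cmH2O; new PIP = 12.836 + (14.0) = 26.836 cmH2O.

26.8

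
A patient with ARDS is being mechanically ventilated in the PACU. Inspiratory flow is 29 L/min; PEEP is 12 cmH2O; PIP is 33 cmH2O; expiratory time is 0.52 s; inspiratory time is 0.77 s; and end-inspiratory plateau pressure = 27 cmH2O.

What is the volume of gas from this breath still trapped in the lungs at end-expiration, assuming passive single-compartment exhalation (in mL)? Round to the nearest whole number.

Flow: 29 L/min ÷ 60 = 0.4833 L/s.
Vt = flow × Ti = 0.4833 L/s × 0.77 s × 1000 mL/L = 372.14 mL.
R = (PIP − Pplat)/V̇ = (33 − 27) / 0.4833 = 6.0/0.4833 = 12.415 cmH2O·s/L.
C = Vt/(Pplat − PEEP) = 372.14 / (27 − 12) = 372.14/15.0 = 24.809 mL/cmH2O.
τ = R × C = 12.415 × 0.02481 L/cmH2O = 0.308 s.
Fraction remaining = e^(−Te/τ) = e^(−0.52/0.308) = 0.1848.
Trapped volume = 372.14 × 0.1848 = 68.771 mL.

69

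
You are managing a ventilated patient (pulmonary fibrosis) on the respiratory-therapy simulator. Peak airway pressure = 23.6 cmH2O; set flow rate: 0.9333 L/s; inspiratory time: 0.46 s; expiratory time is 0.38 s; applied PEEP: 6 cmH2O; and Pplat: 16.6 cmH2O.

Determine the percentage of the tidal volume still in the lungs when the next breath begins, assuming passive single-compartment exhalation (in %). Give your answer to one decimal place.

Vt = flow × Ti = 0.9333 L/s × 0.46 s × 1000 mL/L = 429.32 mL.
R = (PIP − Pplat)/V̇ = (23.6 − 16.6) / 0.9333 = 7.0/0.9333 = 7.5 cmH2O·s/L.
C = Vt/(Pplat − PEEP) = 429.32 / (16.6 − 6) = 429.32/10.6 = 40.502 mL/cmH2O.
τ = R × C = 7.5 × 0.0405 L/cmH2O = 0.3038 s.
Fraction remaining at end-expiration = e^(−Te/τ) = e^(−0.38/0.3038) = 0.2863 → 28.63%.

28.6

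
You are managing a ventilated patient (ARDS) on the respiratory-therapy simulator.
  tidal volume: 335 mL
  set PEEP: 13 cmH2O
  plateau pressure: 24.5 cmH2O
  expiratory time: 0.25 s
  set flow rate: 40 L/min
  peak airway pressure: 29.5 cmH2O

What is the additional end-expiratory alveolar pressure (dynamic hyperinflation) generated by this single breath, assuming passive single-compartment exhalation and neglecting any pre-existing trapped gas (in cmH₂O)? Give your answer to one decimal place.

3.7

Flow: 40 L/min ÷ 60 = 0.6667 L/s.
R = (PIP − Pplat)/V̇ = (29.5 − 24.5) / 0.6667 = 5.0/0.6667 = 7.5 cmH2O·s/L.
C = Vt/(Pplat − PEEP) = 335.0 / (24.5 − 13) = 335.0/11.5 = 29.13 mL/cmH2O.
τ = R × C = 7.5 × 0.02913 L/cmH2O = 0.2185 s.
Fraction remaining = e^(−Te/τ) = e^(−0.25/0.2185) = 0.3185; trapped volume = 335.0 × 0.3185 = 106.7 mL.
Additional alveolar pressure from trapping ≈ V_trapped / C = 106.7 / 29.13 = 3.663 cmH2O.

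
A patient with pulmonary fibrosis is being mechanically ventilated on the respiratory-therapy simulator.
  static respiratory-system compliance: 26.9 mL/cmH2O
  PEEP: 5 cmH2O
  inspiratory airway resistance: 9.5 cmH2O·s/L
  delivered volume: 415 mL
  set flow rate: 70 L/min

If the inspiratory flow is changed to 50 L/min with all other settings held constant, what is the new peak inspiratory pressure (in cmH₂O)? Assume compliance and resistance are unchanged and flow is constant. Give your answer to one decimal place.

28.3

Flow: 70 L/min ÷ 60 = 1.1667 L/s.
New flow: 50 L/min ÷ 60 = 0.8333 L/s.
PIP = Vt/C + R·V̇ + PEEP (constant-flow equation of motion).
Only the resistive term changes: ΔPIP = R × ΔV̇ = 9.5 × (0.8333 − 1.1667) = 9.5 × -0.3334 = -3.167 cmH2O.
Original PIP = 415/26.9 + 9.5×1.1667 + 5 = 31.511 cmH2O; new PIP = 31.511 + (-3.167) = 28.344 cmH2O.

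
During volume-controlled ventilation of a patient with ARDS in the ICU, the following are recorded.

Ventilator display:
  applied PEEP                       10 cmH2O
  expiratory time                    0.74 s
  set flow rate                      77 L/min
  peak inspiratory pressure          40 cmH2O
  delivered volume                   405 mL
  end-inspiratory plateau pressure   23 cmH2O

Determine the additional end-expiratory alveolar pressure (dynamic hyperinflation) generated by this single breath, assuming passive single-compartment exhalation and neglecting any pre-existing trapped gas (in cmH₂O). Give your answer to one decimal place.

Flow: 77 L/min ÷ 60 = 1.2833 L/s.
R = (PIP − Pplat)/V̇ = (40 − 23) / 1.2833 = 17.0/1.2833 = 13.247 cmH2O·s/L.
C = Vt/(Pplat − PEEP) = 405.0 / (23 − 10) = 405.0/13.0 = 31.154 mL/cmH2O.
τ = R × C = 13.247 × 0.03115 L/cmH2O = 0.4126 s.
Fraction remaining = e^(−Te/τ) = e^(−0.74/0.4126) = 0.1664; trapped volume = 405.0 × 0.1664 = 67.392 mL.
Additional alveolar pressure from trapping ≈ V_trapped / C = 67.392 / 31.154 = 2.163 cmH2O.

2.2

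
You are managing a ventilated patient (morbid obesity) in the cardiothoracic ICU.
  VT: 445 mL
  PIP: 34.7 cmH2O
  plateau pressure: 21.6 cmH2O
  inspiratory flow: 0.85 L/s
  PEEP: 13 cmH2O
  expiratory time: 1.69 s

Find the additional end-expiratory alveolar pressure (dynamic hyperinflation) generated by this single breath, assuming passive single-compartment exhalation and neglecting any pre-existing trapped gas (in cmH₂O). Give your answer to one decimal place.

R = (PIP − Pplat)/V̇ = (34.7 − 21.6) / 0.85 = 13.1/0.85 = 15.412 cmH2O·s/L.
C = Vt/(Pplat − PEEP) = 445.0 / (21.6 − 13) = 445.0/8.6 = 51.744 mL/cmH2O.
τ = R × C = 15.412 × 0.05174 L/cmH2O = 0.7974 s.
Fraction remaining = e^(−Te/τ) = e^(−1.69/0.7974) = 0.1201; trapped volume = 445.0 × 0.1201 = 53.445 mL.
Additional alveolar pressure from trapping ≈ V_trapped / C = 53.445 / 51.744 = 1.033 cmH2O.

1.0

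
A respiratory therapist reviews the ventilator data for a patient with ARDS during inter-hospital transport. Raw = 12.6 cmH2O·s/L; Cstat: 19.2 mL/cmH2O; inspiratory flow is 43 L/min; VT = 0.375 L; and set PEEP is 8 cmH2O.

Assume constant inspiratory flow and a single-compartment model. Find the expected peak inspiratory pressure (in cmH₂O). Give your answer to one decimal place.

36.6

Flow: 43 L/min ÷ 60 = 0.7167 L/s.
Equation of motion (constant flow): PIP = Vt/C + R·V̇ + PEEP.
PIP = 375/19.2 + 12.6×0.7167 + 8 = 19.531 + 9.03 + 8 = 36.561 cmH2O.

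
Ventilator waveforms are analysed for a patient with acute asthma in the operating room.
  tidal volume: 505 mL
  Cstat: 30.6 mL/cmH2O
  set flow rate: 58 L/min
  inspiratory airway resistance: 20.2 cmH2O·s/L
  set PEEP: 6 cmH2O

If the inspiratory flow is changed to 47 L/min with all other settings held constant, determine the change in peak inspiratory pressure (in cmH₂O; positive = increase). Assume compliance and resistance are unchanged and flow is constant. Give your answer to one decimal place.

Flow: 58 L/min ÷ 60 = 0.9667 L/s.
New flow: 47 L/min ÷ 60 = 0.7833 L/s.
PIP = Vt/C + R·V̇ + PEEP (constant-flow equation of motion).
Only the resistive term changes: ΔPIP = R × ΔV̇ = 20.2 × (0.7833 − 0.9667) = 20.2 × -0.1834 = -3.705 cmH2O.

-3.7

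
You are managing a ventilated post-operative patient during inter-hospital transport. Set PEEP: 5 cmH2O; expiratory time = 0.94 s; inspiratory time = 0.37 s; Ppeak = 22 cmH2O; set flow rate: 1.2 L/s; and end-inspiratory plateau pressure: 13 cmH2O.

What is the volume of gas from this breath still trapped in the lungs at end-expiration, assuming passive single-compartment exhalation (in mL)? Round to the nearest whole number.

Vt = flow × Ti = 1.2 L/s × 0.37 s × 1000 mL/L = 444.0 mL.
R = (PIP − Pplat)/V̇ = (22 − 13) / 1.2 = 9.0/1.2 = 7.5 cmH2O·s/L.
C = Vt/(Pplat − PEEP) = 444.0 / (13 − 5) = 444.0/8.0 = 55.5 mL/cmH2O.
τ = R × C = 7.5 × 0.0555 L/cmH2O = 0.4163 s.
Fraction remaining = e^(−Te/τ) = e^(−0.94/0.4163) = 0.1046.
Trapped volume = 444.0 × 0.1046 = 46.442 mL.

46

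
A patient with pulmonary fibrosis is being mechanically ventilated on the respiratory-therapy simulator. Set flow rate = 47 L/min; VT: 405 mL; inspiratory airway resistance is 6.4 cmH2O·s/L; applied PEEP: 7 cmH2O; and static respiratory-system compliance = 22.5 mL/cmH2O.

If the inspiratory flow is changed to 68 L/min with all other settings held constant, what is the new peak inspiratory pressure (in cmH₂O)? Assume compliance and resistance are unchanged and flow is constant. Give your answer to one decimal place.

Flow: 47 L/min ÷ 60 = 0.7833 L/s.
New flow: 68 L/min ÷ 60 = 1.1333 L/s.
PIP = Vt/C + R·V̇ + PEEP (constant-flow equation of motion).
Only the resistive term changes: ΔPIP = R × ΔV̇ = 6.4 × (1.1333 − 0.7833) = 6.4 × 0.35 = 2.24 cmH2O.
Original PIP = 405/22.5 + 6.4×0.7833 + 7 = 30.013 cmH2O; new PIP = 30.013 + (2.24) = 32.253 cmH2O.

32.3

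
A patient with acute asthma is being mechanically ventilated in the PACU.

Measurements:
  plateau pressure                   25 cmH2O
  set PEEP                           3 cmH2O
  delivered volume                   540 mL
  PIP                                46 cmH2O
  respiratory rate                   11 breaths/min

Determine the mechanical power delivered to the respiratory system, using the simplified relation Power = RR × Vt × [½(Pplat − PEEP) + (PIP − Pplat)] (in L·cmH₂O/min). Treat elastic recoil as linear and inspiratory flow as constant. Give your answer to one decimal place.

190.1

Per-breath work = Vt × [½(Pplat−PEEP) + (PIP−Pplat)] = 0.540 × [0.5×22.0 + 21.0] = 0.540 × 32.0 = 17.28 L·cmH2O.
Power = 11 × 17.28 = 190.08 L·cmH2O/min.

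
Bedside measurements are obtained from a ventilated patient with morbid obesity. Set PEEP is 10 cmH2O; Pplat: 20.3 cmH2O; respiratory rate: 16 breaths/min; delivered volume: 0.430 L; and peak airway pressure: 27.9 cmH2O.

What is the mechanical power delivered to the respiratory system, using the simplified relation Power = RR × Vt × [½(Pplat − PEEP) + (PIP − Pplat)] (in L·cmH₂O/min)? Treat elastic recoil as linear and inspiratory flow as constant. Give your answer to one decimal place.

87.7

Per-breath work = Vt × [½(Pplat−PEEP) + (PIP−Pplat)] = 0.430 × [0.5×10.3 + 7.6] = 0.430 × 12.75 = 5.483 L·cmH2O.
Power = 16 × 5.483 = 87.728 L·cmH2O/min.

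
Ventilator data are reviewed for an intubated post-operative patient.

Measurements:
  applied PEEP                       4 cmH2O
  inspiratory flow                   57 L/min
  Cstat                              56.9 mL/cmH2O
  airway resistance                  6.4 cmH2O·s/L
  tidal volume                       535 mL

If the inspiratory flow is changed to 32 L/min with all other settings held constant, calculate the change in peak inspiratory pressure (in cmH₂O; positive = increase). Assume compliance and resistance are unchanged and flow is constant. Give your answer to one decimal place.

-2.7

Flow: 57 L/min ÷ 60 = 0.95 L/s.
New flow: 32 L/min ÷ 60 = 0.5333 L/s.
PIP = Vt/C + R·V̇ + PEEP (constant-flow equation of motion).
Only the resistive term changes: ΔPIP = R × ΔV̇ = 6.4 × (0.5333 − 0.95) = 6.4 × -0.4167 = -2.667 cmH2O.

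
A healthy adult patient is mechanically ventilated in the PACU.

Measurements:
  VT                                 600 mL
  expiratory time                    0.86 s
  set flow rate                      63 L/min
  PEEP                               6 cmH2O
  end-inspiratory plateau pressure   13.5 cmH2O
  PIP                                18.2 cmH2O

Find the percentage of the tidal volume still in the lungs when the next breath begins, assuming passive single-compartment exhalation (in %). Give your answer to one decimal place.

Flow: 63 L/min ÷ 60 = 1.05 L/s.
R = (PIP − Pplat)/V̇ = (18.2 − 13.5) / 1.05 = 4.7/1.05 = 4.476 cmH2O·s/L.
C = Vt/(Pplat − PEEP) = 600.0 / (13.5 − 6) = 600.0/7.5 = 80.0 mL/cmH2O.
τ = R × C = 4.476 × 0.08 L/cmH2O = 0.3581 s.
Fraction remaining at end-expiration = e^(−Te/τ) = e^(−0.86/0.3581) = 0.09058 → 9.058%.

9.1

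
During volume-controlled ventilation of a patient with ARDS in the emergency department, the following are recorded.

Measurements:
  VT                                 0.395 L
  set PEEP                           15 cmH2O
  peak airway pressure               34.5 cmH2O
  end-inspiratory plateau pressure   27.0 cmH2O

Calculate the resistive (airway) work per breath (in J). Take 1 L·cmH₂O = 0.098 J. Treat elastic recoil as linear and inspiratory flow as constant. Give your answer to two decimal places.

0.29

With constant inspiratory flow the resistive pressure is constant at PIP − Pplat = 34.5 − 27.0 = 7.5 cmH2O, so resistive work = 7.5 × 0.395 = 2.963 L·cmH2O.
× 0.098 J/(L·cmH2O) → 0.2904 J.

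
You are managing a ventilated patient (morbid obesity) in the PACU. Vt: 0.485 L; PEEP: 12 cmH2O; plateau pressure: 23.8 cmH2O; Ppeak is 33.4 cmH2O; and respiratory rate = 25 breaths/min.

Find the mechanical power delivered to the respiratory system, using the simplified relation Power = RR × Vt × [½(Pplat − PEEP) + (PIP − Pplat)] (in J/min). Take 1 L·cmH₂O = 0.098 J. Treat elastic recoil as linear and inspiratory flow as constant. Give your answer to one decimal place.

Per-breath work = Vt × [½(Pplat−PEEP) + (PIP−Pplat)] = 0.485 × [0.5×11.8 + 9.6] = 0.485 × 15.5 = 7.518 L·cmH2O.
Power = 25 × 7.518 = 187.95 L·cmH2O/min.
× 0.098 J/(L·cmH2O) → 18.419 J/min.

18.4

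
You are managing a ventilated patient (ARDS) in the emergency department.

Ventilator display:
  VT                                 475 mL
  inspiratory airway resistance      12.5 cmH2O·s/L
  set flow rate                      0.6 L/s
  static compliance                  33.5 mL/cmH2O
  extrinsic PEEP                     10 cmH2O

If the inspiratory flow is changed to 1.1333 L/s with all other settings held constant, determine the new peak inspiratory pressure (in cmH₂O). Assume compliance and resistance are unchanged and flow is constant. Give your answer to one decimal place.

PIP = Vt/C + R·V̇ + PEEP (constant-flow equation of motion).
Only the resistive term changes: ΔPIP = R × ΔV̇ = 12.5 × (1.1333 − 0.6) = 12.5 × 0.5333 = 6.666 cmH2O.
Original PIP = 475/33.5 + 12.5×0.6 + 10 = 31.679 cmH2O; new PIP = 31.679 + (6.666) = 38.345 cmH2O.

38.3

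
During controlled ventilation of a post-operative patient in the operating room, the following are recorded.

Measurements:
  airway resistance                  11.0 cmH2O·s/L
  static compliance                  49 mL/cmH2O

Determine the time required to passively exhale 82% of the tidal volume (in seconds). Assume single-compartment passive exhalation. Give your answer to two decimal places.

0.92

τ = R × C = 11.0 × 49 mL/cmH2O = 11.0 × 0.049 L/cmH2O = 0.539 s.
Exhaled fraction f = 1 − e^(−t/τ) → t = −τ·ln(1 − f) = −0.539·ln(0.18) = 0.9243 s.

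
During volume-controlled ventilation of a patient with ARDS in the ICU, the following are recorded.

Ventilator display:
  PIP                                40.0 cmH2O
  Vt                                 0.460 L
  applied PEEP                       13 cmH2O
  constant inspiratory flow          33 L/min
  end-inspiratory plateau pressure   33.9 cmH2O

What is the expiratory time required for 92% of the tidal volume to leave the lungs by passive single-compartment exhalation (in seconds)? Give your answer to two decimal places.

Flow: 33 L/min ÷ 60 = 0.55 L/s.
R = (PIP − Pplat)/V̇ = (40.0 − 33.9) / 0.55 = 6.1/0.55 = 11.091 cmH2O·s/L.
C = Vt/(Pplat − PEEP) = 460.0 / (33.9 − 13) = 460.0/20.9 = 22.01 mL/cmH2O.
τ = R × C = 11.091 × 0.02201 L/cmH2O = 0.2441 s.
t = −τ·ln(1 − 0.92) = −0.2441·ln(0.08) = 0.6165 s.

0.62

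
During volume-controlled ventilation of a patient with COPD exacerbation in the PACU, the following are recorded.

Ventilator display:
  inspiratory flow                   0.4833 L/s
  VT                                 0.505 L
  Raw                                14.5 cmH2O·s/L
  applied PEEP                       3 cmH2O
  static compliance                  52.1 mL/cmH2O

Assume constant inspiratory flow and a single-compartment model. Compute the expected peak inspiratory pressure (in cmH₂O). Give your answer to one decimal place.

19.7

Equation of motion (constant flow): PIP = Vt/C + R·V̇ + PEEP.
PIP = 505/52.1 + 14.5×0.4833 + 3 = 9.693 + 7.008 + 3 = 19.701 cmH2O.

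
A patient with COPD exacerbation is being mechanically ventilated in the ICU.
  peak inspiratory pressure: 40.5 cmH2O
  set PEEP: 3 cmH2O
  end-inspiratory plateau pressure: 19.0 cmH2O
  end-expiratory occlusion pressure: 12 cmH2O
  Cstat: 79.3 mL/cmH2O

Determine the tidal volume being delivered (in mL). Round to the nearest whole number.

555

End-expiratory occlusion gives total PEEP = 12 cmH2O (intrinsic PEEP = 12 − 3 = 9). Use total PEEP for the elastic gradient.
Vt = Cstat × (Pplat − PEEPtotal) = 79.3 × (19.0 − 12) = 79.3 × 7.0 = 555.1 mL.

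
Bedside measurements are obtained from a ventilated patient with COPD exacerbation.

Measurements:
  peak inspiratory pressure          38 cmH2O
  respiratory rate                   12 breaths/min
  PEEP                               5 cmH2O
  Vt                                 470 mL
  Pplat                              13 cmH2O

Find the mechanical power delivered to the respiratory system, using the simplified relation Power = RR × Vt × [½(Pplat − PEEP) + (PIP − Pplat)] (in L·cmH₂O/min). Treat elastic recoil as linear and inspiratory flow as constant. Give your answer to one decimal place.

163.6

Per-breath work = Vt × [½(Pplat−PEEP) + (PIP−Pplat)] = 0.470 × [0.5×8.0 + 25.0] = 0.470 × 29.0 = 13.63 L·cmH2O.
Power = 12 × 13.63 = 163.56 L·cmH2O/min.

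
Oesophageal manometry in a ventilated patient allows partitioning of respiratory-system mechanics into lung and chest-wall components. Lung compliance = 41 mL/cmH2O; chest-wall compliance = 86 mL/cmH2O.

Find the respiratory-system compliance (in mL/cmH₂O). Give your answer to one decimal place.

27.8

Lung and chest wall are elastances in series: 1/Crs = 1/CL + 1/Ccw.
1/Crs = 1/41 + 1/86 = 0.03602.
Crs = 27.762 mL/cmH2O.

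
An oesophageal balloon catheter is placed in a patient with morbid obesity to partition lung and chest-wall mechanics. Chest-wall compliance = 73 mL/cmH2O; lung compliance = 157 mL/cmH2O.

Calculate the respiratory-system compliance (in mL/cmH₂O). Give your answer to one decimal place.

49.8

Lung and chest wall are elastances in series: 1/Crs = 1/CL + 1/Ccw.
1/Crs = 1/157 + 1/73 = 0.02007.
Crs = 49.826 mL/cmH2O.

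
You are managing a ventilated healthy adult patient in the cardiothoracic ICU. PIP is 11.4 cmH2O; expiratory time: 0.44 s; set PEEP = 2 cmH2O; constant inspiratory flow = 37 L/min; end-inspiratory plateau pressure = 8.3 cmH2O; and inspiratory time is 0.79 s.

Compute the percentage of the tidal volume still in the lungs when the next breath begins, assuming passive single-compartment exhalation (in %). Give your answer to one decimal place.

Flow: 37 L/min ÷ 60 = 0.6167 L/s.
Vt = flow × Ti = 0.6167 L/s × 0.79 s × 1000 mL/L = 487.19 mL.
R = (PIP − Pplat)/V̇ = (11.4 − 8.3) / 0.6167 = 3.1/0.6167 = 5.027 cmH2O·s/L.
C = Vt/(Pplat − PEEP) = 487.19 / (8.3 − 2) = 487.19/6.3 = 77.332 mL/cmH2O.
τ = R × C = 5.027 × 0.07733 L/cmH2O = 0.3887 s.
Fraction remaining at end-expiration = e^(−Te/τ) = e^(−0.44/0.3887) = 0.3224 → 32.24%.

32.2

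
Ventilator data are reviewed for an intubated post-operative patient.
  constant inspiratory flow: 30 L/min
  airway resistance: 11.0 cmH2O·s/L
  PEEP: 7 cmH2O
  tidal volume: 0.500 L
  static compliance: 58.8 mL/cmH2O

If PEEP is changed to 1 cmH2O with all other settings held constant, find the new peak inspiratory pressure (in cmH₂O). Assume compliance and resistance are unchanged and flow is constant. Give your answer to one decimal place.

15.0

Flow: 30 L/min ÷ 60 = 0.5 L/s.
PIP = Vt/C + R·V̇ + PEEP (constant-flow equation of motion).
Only the baseline term changes: ΔPIP = ΔPEEP = 1 − 7 = -6.0 cmH2O.
Original PIP = 500/58.8 + 11.0×0.5 + 7 = 21.003 cmH2O; new PIP = 21.003 + (-6.0) = 15.003 cmH2O.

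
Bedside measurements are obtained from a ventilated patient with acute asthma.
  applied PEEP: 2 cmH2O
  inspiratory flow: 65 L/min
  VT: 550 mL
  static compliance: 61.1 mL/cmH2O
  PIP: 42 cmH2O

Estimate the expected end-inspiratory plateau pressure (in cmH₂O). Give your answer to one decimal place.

11.0

Pplat = PEEP + Vt / Cstat = 2 + 550 / 61.1 = 2 + 9.002 = 11.002 cmH2O.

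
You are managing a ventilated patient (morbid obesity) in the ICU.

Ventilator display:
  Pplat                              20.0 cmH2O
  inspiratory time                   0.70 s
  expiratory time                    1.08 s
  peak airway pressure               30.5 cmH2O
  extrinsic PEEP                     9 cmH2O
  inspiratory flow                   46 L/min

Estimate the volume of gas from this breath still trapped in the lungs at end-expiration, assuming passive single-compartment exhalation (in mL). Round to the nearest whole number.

Flow: 46 L/min ÷ 60 = 0.7667 L/s.
Vt = flow × Ti = 0.7667 L/s × 0.70 s × 1000 mL/L = 536.69 mL.
R = (PIP − Pplat)/V̇ = (30.5 − 20.0) / 0.7667 = 10.5/0.7667 = 13.695 cmH2O·s/L.
C = Vt/(Pplat − PEEP) = 536.69 / (20.0 − 9) = 536.69/11.0 = 48.79 mL/cmH2O.
τ = R × C = 13.695 × 0.04879 L/cmH2O = 0.6682 s.
Fraction remaining = e^(−Te/τ) = e^(−1.08/0.6682) = 0.1986.
Trapped volume = 536.69 × 0.1986 = 106.59 mL.

107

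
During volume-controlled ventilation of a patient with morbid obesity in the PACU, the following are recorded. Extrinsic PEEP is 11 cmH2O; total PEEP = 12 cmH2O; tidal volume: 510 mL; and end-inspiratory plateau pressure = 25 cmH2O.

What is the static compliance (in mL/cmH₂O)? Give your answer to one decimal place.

39.2

End-expiratory occlusion gives total PEEP = 12 cmH2O (intrinsic PEEP = 12 − 11 = 1). Use total PEEP for the elastic gradient.
Cstat = Vt / (Pplat − PEEPtotal) = 510 / (25 − 12) = 510 / 13.0 = 39.231 mL/cmH2O.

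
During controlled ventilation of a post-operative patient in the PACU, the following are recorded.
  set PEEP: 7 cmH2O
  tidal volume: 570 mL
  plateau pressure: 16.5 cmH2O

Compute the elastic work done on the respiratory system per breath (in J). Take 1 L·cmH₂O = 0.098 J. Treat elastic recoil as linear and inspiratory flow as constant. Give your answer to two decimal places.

Elastic work ≈ ½ × (Pplat − PEEP) × Vt = 0.5 × (16.5 − 7) × 0.570 L = 0.5 × 9.5 × 0.570 = 2.708 L·cmH2O.
× 0.098 J/(L·cmH2O) → 0.2654 J.

0.27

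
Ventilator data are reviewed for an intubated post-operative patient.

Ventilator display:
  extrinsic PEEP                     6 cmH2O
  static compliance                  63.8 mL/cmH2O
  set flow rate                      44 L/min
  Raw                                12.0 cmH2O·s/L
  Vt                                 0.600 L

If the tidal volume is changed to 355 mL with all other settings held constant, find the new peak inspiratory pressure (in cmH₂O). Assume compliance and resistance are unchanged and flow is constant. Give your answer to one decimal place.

20.4

Flow: 44 L/min ÷ 60 = 0.7333 L/s.
PIP = Vt/C + R·V̇ + PEEP (constant-flow equation of motion).
Only the elastic term changes: ΔPIP = ΔVt / C = (355 − 600) / 63.8 = -3.84 cmH2O.
Original PIP = 600/63.8 + 12.0×0.7333 + 6 = 24.204 cmH2O; new PIP = 24.204 + (-3.84) = 20.364 cmH2O.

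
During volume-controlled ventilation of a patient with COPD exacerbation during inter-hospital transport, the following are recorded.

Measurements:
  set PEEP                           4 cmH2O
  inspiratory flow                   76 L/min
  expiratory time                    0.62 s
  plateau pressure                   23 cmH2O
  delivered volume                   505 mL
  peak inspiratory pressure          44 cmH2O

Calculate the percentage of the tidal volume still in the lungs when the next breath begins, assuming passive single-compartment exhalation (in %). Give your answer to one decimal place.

Flow: 76 L/min ÷ 60 = 1.2667 L/s.
R = (PIP − Pplat)/V̇ = (44 − 23) / 1.2667 = 21.0/1.2667 = 16.579 cmH2O·s/L.
C = Vt/(Pplat − PEEP) = 505.0 / (23 − 4) = 505.0/19.0 = 26.579 mL/cmH2O.
τ = R × C = 16.579 × 0.02658 L/cmH2O = 0.4407 s.
Fraction remaining at end-expiration = e^(−Te/τ) = e^(−0.62/0.4407) = 0.2449 → 24.49%.

24.5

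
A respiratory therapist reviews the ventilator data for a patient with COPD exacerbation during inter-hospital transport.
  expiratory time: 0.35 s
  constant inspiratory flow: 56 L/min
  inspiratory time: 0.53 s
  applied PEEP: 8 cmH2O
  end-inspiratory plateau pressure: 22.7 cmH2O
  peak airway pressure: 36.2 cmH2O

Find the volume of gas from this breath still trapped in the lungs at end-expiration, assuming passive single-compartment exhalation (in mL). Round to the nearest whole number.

Flow: 56 L/min ÷ 60 = 0.9333 L/s.
Vt = flow × Ti = 0.9333 L/s × 0.53 s × 1000 mL/L = 494.65 mL.
R = (PIP − Pplat)/V̇ = (36.2 − 22.7) / 0.9333 = 13.5/0.9333 = 14.465 cmH2O·s/L.
C = Vt/(Pplat − PEEP) = 494.65 / (22.7 − 8) = 494.65/14.7 = 33.65 mL/cmH2O.
τ = R × C = 14.465 × 0.03365 L/cmH2O = 0.4867 s.
Fraction remaining = e^(−Te/τ) = e^(−0.35/0.4867) = 0.4872.
Trapped volume = 494.65 × 0.4872 = 240.99 mL.

241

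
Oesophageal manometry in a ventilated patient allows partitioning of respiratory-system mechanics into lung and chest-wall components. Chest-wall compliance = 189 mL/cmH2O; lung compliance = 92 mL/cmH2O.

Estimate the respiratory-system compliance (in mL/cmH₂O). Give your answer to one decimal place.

Lung and chest wall are elastances in series: 1/Crs = 1/CL + 1/Ccw.
1/Crs = 1/92 + 1/189 = 0.01616.
Crs = 61.881 mL/cmH2O.

61.9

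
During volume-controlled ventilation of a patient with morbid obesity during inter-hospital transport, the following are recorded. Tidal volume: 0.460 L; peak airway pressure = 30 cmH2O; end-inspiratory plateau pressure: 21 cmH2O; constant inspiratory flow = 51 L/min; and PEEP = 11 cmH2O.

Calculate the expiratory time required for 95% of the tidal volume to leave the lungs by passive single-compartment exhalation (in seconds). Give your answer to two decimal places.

1.46

Flow: 51 L/min ÷ 60 = 0.85 L/s.
R = (PIP − Pplat)/V̇ = (30 − 21) / 0.85 = 9.0/0.85 = 10.588 cmH2O·s/L.
C = Vt/(Pplat − PEEP) = 460.0 / (21 − 11) = 460.0/10.0 = 46.0 mL/cmH2O.
τ = R × C = 10.588 × 0.046 L/cmH2O = 0.487 s.
t = −τ·ln(1 − 0.95) = −0.487·ln(0.05) = 1.459 s.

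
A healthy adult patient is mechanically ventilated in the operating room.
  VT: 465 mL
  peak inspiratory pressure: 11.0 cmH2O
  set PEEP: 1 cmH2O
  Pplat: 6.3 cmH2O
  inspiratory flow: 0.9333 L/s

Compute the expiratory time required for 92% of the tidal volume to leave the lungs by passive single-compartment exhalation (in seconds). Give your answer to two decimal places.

R = (PIP − Pplat)/V̇ = (11.0 − 6.3) / 0.9333 = 4.7/0.9333 = 5.036 cmH2O·s/L.
C = Vt/(Pplat − PEEP) = 465.0 / (6.3 − 1) = 465.0/5.3 = 87.736 mL/cmH2O.
τ = R × C = 5.036 × 0.08774 L/cmH2O = 0.4419 s.
t = −τ·ln(1 − 0.92) = −0.4419·ln(0.08) = 1.116 s.

1.12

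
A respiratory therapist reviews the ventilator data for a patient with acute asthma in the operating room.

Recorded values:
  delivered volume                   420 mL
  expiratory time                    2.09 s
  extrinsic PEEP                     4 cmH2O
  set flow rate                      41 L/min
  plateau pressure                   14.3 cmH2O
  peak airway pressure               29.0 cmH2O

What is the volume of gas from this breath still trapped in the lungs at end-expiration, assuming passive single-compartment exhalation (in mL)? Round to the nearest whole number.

39

Flow: 41 L/min ÷ 60 = 0.6833 L/s.
R = (PIP − Pplat)/V̇ = (29.0 − 14.3) / 0.6833 = 14.7/0.6833 = 21.513 cmH2O·s/L.
C = Vt/(Pplat − PEEP) = 420.0 / (14.3 − 4) = 420.0/10.3 = 40.777 mL/cmH2O.
τ = R × C = 21.513 × 0.04078 L/cmH2O = 0.8773 s.
Fraction remaining = e^(−Te/τ) = e^(−2.09/0.8773) = 0.09234.
Trapped volume = 420.0 × 0.09234 = 38.783 mL.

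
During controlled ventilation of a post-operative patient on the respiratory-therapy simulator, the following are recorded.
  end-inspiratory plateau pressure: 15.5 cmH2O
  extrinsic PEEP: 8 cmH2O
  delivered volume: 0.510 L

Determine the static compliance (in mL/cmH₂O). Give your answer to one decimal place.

Cstat = Vt / (Pplat − PEEP) = 510 / (15.5 − 8) = 510 / 7.5 = 68.0 mL/cmH2O.

68.0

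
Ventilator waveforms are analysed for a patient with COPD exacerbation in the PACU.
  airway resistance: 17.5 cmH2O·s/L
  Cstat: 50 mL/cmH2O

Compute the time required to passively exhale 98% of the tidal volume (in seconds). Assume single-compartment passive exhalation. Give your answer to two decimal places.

3.42

τ = R × C = 17.5 × 50 mL/cmH2O = 17.5 × 0.050 L/cmH2O = 0.875 s.
Exhaled fraction f = 1 − e^(−t/τ) → t = −τ·ln(1 − f) = −0.875·ln(0.02) = 3.423 s.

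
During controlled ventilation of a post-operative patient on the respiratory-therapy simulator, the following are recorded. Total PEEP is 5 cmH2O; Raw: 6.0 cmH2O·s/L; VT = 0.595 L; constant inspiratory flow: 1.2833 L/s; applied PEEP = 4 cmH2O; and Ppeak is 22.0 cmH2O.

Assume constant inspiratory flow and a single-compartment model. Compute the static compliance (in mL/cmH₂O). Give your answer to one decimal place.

64.0

Total PEEP = 5 cmH2O (set 4 + intrinsic 1); this is the baseline alveolar pressure.
Equation of motion (constant flow): PIP = Vt/C + R·V̇ + PEEP.
Vt/C = PIP − R·V̇ − PEEP = 22.0 − 6.0×1.2833 − 5 = 22.0 − 7.7 − 5 = 9.3 cmH2O.
C = Vt / 9.3 = 595 / 9.3 = 63.978 mL/cmH2O.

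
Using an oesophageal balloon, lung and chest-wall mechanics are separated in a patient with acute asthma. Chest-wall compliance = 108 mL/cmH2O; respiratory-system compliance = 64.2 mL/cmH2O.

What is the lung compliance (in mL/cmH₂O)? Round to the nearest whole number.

1/CL = 1/Crs − 1/Ccw.
1/CL = 1/64.2 − 1/108 = 0.006317.
CL = 158.3 mL/cmH2O.

158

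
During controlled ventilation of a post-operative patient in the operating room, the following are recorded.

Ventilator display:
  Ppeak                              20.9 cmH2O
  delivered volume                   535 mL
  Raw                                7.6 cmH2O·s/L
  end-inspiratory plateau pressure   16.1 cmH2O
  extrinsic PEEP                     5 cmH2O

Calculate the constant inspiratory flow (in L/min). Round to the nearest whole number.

38

flow = (PIP − Pplat) / Raw = (20.9 − 16.1) / 7.6 = 0.6316 L/s × 60 = 37.896 L/min.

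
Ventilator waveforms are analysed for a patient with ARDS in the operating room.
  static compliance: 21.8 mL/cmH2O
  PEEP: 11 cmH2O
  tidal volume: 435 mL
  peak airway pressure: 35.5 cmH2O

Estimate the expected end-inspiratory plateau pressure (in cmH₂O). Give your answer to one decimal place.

31.0

Pplat = PEEP + Vt / Cstat = 11 + 435 / 21.8 = 11 + 19.954 = 30.954 cmH2O.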